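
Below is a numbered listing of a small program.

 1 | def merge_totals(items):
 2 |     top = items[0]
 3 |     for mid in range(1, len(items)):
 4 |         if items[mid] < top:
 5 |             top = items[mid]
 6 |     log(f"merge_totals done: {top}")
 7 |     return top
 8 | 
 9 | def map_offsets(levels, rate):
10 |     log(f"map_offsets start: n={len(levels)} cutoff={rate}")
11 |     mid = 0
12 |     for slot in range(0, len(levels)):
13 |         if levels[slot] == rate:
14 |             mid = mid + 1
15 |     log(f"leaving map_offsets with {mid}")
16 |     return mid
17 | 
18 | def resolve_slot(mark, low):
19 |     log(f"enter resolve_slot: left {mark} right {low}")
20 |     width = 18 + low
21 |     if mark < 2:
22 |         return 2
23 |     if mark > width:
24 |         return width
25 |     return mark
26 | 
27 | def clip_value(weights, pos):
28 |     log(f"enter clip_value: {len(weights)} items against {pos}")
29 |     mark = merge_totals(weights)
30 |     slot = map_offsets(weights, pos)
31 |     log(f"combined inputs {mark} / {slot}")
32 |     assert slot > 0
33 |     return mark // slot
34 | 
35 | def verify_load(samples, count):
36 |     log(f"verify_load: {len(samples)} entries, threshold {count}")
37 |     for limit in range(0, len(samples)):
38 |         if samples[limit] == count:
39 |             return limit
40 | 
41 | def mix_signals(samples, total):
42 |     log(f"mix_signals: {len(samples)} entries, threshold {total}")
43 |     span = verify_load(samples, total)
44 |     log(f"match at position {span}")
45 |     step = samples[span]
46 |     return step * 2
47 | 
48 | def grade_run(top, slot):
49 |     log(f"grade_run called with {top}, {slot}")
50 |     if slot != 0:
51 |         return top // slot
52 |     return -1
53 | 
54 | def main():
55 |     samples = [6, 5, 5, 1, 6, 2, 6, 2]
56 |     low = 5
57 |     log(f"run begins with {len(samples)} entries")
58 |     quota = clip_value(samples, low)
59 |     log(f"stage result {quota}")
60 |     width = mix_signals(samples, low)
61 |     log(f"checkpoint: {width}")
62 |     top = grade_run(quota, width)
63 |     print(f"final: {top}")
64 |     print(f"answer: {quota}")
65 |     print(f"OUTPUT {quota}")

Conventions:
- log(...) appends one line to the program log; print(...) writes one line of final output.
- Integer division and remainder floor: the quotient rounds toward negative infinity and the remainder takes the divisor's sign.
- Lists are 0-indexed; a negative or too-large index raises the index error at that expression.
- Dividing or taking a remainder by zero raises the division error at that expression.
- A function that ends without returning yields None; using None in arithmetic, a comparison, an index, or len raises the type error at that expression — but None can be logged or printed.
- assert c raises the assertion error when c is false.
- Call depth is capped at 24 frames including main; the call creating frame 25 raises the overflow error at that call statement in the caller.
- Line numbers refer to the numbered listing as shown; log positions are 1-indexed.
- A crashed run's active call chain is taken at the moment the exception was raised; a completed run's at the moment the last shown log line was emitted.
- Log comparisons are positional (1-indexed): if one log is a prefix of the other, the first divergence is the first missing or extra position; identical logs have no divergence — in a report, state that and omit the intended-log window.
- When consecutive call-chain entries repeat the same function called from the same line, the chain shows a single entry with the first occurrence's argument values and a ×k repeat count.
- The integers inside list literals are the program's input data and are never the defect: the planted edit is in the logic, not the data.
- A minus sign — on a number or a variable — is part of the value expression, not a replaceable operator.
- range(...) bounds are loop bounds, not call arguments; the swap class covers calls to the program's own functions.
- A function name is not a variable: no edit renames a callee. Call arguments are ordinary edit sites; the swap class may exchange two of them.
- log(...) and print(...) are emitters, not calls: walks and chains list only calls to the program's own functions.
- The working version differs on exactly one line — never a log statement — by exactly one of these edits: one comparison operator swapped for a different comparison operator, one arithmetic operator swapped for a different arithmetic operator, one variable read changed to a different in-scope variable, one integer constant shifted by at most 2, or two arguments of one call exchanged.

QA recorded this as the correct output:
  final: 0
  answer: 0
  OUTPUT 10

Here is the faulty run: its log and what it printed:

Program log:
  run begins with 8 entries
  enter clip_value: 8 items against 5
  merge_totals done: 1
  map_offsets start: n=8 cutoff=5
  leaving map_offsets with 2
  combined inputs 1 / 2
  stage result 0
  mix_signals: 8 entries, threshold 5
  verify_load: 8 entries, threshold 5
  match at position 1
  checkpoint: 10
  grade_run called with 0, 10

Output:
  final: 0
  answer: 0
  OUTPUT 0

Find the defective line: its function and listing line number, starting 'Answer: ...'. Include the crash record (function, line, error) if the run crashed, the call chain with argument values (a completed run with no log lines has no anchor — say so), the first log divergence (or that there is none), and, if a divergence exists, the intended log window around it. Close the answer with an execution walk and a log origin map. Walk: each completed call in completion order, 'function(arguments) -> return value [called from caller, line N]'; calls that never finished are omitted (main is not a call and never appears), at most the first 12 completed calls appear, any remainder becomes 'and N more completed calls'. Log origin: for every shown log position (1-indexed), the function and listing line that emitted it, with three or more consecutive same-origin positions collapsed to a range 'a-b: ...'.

Answer: the defect is in main at line 65.
Key observation: Every logged value matches the working version; the printed result is what differs.
Call chain: main -> grade_run(0, 10) (called at line 62).
First divergence: none (the log streams are identical).
Execution walk:
  merge_totals([6, 5, 5, 1, 6, 2, 6, 2]) -> 1  [called from clip_value, line 29]
  map_offsets([6, 5, 5, 1, 6, 2, 6, 2], 5) -> 2  [called from clip_value, line 30]
  clip_value([6, 5, 5, 1, 6, 2, 6, 2], 5) -> 0  [called from main, line 58]
  verify_load([6, 5, 5, 1, 6, 2, 6, 2], 5) -> 1  [called from mix_signals, line 43]
  mix_signals([6, 5, 5, 1, 6, 2, 6, 2], 5) -> 10  [called from main, line 60]
  grade_run(0, 10) -> 0  [called from main, line 62]
Log origins:
  1: emitted by main (line 57)
  2: emitted by clip_value (line 28)
  3: emitted by merge_totals (line 6)
  4: emitted by map_offsets (line 10)
  5: emitted by map_offsets (line 15)
  6: emitted by clip_value (line 31)
  7: emitted by main (line 59)
  8: emitted by mix_signals (line 42)
  9: emitted by verify_load (line 36)
  10: emitted by mix_signals (line 44)
  11: emitted by main (line 61)
  12: emitted by grade_run (line 49)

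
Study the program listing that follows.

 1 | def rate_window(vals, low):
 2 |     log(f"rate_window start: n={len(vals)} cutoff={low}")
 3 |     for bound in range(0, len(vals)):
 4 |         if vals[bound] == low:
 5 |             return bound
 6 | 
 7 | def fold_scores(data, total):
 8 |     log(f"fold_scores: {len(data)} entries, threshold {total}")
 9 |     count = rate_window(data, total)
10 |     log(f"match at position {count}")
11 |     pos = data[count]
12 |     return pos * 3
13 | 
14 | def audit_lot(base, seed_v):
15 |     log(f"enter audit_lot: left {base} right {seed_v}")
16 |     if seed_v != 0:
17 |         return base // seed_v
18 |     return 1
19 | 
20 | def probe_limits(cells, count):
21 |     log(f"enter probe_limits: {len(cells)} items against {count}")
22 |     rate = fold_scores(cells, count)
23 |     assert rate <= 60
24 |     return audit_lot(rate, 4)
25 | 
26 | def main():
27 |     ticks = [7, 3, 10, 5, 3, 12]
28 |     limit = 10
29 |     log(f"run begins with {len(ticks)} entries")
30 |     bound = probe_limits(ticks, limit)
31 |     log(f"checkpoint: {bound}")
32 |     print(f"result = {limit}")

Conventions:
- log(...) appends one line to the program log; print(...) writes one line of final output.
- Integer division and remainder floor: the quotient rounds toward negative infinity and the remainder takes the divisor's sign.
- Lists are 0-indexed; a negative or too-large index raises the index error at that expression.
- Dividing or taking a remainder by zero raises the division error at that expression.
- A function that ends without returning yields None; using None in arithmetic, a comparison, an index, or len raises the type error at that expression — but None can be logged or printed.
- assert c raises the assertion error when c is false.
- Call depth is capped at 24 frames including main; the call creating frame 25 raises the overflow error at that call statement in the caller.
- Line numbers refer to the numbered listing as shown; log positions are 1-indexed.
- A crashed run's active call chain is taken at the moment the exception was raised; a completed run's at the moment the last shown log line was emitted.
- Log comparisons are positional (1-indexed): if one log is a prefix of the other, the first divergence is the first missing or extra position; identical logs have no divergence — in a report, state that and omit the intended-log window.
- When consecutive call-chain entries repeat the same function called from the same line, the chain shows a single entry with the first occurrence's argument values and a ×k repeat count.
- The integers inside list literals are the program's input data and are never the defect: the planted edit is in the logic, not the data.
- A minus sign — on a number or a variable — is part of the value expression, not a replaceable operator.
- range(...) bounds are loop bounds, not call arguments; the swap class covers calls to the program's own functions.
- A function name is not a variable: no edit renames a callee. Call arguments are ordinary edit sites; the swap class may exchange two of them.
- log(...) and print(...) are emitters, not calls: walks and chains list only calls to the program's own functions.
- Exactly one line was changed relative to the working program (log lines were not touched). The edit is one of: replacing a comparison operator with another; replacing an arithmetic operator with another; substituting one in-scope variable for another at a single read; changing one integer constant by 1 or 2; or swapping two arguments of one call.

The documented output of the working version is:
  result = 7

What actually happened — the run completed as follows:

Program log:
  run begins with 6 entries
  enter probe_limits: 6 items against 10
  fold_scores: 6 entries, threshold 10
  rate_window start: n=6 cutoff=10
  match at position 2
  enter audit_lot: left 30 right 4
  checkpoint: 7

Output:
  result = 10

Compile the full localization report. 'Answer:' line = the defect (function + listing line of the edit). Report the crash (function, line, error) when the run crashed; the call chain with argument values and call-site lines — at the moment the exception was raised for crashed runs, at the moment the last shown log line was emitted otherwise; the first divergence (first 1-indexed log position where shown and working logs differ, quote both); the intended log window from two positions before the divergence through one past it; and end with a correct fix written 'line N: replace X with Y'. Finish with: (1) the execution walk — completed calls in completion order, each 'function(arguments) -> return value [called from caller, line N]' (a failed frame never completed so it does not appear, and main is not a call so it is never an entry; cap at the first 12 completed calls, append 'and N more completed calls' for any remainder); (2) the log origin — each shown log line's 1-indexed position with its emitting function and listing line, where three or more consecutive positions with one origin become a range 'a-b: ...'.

Answer: the defect is in main at line 32.
The tell: Every logged value matches the working version; the printed result is what differs.
Call chain: main.
First divergence: none (the log streams are identical).
Execution walk:
  rate_window([7, 3, 10, 5, 3, 12], 10) -> 2  [called from fold_scores, line 9]
  fold_scores([7, 3, 10, 5, 3, 12], 10) -> 30  [called from probe_limits, line 22]
  audit_lot(30, 4) -> 7  [called from probe_limits, line 24]
  probe_limits([7, 3, 10, 5, 3, 12], 10) -> 7  [called from main, line 30]
Origin of each log line:
  1 — main, line 29
  2 — probe_limits, line 21
  3 — fold_scores, line 8
  4 — rate_window, line 2
  5 — fold_scores, line 10
  6 — audit_lot, line 15
  7 — main, line 31
A correct fix: line 32: replace `limit` with `bound`.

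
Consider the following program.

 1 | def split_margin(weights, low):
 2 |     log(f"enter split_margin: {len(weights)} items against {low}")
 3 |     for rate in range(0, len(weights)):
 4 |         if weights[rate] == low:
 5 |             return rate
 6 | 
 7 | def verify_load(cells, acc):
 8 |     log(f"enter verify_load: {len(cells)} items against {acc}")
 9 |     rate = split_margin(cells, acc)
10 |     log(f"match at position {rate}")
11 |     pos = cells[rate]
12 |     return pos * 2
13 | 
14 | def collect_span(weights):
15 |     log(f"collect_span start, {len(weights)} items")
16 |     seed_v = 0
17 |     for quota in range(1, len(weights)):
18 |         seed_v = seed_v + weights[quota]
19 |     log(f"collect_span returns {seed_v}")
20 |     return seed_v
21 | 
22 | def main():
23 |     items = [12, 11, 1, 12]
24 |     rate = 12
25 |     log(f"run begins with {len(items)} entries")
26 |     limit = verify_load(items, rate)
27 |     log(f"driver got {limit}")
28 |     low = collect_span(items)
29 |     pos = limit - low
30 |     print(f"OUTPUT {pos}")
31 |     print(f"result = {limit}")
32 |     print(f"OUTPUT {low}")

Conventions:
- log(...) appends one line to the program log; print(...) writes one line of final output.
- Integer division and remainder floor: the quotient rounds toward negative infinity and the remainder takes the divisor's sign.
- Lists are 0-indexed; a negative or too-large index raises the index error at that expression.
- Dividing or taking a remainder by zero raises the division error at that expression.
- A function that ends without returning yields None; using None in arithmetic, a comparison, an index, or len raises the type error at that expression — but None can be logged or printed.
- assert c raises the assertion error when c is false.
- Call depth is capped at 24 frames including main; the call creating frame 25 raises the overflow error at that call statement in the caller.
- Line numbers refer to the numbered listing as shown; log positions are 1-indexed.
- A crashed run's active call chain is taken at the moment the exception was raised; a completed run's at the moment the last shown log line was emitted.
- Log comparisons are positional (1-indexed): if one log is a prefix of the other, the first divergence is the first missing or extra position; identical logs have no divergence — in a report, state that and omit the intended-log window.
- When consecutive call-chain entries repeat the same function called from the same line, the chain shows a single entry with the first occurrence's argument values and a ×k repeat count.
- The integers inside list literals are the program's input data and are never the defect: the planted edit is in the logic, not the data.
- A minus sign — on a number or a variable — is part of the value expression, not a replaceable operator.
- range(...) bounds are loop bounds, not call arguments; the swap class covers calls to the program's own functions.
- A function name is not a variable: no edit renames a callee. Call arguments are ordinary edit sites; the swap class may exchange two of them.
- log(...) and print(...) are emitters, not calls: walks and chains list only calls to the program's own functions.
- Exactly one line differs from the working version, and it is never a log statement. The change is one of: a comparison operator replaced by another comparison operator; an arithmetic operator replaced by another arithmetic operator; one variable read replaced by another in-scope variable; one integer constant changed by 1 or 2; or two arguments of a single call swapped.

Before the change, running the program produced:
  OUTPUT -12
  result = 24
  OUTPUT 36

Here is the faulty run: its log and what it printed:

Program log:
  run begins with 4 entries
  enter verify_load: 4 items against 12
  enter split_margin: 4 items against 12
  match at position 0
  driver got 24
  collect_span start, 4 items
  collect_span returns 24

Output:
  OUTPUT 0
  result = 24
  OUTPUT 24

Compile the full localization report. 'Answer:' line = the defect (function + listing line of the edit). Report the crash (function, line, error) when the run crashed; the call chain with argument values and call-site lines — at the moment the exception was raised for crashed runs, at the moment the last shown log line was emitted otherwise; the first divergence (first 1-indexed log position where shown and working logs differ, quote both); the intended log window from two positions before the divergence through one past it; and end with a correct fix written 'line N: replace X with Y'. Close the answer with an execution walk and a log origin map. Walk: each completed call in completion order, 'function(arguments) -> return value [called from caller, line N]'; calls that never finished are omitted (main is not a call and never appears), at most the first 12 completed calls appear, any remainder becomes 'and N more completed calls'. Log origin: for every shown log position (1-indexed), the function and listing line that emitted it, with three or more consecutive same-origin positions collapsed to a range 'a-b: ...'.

Answer: the defect is in collect_span at line 17.
Core observation: Everything matches until log position 7, which reads 'collect_span returns 24' in place of 'collect_span returns 36'.
Call chain: main -> collect_span([12, 11, 1, 12]) (called at line 28).
First divergence: at position 7 the run shows 'collect_span returns 24' where the working version logs 'collect_span returns 36'.
Intended log window:
  5: driver got 24
  6: collect_span start, 4 items
  7: collect_span returns 36
Execution walk:
  split_margin([12, 11, 1, 12], 12) -> 0  [called from verify_load, line 9]
  verify_load([12, 11, 1, 12], 12) -> 24  [called from main, line 26]
  collect_span([12, 11, 1, 12]) -> 24  [called from main, line 28]
Log origin:
  1: logged in main at line 25
  2: logged in verify_load at line 8
  3: logged in split_margin at line 2
  4: logged in verify_load at line 10
  5: logged in main at line 27
  6: logged in collect_span at line 15
  7: logged in collect_span at line 19
A correct fix: line 17: replace `1` with `0`.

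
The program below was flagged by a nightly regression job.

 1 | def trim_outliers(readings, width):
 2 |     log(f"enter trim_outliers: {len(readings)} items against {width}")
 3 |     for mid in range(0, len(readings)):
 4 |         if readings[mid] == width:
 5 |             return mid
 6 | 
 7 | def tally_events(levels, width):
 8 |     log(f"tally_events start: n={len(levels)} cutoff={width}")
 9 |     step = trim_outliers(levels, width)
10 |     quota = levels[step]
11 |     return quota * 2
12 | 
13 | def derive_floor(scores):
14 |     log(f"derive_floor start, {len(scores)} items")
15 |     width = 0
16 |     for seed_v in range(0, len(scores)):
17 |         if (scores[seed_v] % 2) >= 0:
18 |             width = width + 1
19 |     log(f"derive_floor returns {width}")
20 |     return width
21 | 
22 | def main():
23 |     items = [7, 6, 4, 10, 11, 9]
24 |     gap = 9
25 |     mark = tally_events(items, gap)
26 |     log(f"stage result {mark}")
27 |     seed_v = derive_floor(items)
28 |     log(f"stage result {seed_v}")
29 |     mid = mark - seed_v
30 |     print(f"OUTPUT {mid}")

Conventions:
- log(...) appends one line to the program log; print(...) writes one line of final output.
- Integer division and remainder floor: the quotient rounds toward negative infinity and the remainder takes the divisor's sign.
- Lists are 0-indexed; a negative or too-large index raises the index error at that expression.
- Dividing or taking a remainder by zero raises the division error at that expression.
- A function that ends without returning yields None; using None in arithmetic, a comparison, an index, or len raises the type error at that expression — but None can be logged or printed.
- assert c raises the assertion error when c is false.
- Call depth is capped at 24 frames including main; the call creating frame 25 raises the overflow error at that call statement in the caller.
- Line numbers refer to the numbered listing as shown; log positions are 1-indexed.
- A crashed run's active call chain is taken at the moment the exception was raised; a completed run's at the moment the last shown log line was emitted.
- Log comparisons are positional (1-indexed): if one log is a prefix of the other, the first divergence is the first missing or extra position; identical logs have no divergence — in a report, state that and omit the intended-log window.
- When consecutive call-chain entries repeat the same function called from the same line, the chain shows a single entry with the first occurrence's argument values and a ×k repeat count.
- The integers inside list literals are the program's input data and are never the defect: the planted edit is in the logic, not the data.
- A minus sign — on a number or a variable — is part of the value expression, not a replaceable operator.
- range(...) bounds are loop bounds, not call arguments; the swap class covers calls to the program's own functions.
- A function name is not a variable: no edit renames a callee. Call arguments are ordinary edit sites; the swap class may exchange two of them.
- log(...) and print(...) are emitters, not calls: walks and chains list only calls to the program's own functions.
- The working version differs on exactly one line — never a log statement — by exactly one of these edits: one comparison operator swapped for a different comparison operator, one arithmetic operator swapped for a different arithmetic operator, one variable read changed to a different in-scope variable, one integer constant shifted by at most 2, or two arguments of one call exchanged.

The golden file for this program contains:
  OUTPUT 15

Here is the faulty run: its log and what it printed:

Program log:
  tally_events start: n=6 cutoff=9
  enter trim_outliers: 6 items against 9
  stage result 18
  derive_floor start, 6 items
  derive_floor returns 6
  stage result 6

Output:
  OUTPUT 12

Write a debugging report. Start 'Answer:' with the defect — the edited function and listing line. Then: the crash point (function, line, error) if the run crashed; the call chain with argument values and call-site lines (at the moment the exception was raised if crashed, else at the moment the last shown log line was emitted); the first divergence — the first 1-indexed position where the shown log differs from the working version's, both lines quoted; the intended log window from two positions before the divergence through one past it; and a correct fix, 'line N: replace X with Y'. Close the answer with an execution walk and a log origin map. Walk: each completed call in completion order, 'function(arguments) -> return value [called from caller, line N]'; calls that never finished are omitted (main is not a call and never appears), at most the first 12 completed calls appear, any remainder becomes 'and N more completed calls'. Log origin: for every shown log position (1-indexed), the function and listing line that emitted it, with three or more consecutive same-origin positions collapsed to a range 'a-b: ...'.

Answer: the defect is in derive_floor at line 17.
The tell: Log line 5 is where behavior first shows: 'derive_floor returns 6' appears instead of 'derive_floor returns 3'.
Call chain: main.
First divergence: position 5 — the shown line 'derive_floor returns 6' should read 'derive_floor returns 3'.
Intended log window:
  3: stage result 18
  4: derive_floor start, 6 items
  5: derive_floor returns 3
  6: stage result 3
Execution walk:
  trim_outliers([7, 6, 4, 10, 11, 9], 9) -> 5  [called from tally_events, line 9]
  tally_events([7, 6, 4, 10, 11, 9], 9) -> 18  [called from main, line 25]
  derive_floor([7, 6, 4, 10, 11, 9]) -> 6  [called from main, line 27]
Log origins:
  1: logged in tally_events at line 8
  2: logged in trim_outliers at line 2
  3: logged in main at line 26
  4: logged in derive_floor at line 14
  5: logged in derive_floor at line 19
  6: logged in main at line 28
A correct fix: line 17: replace `>=` with `==`.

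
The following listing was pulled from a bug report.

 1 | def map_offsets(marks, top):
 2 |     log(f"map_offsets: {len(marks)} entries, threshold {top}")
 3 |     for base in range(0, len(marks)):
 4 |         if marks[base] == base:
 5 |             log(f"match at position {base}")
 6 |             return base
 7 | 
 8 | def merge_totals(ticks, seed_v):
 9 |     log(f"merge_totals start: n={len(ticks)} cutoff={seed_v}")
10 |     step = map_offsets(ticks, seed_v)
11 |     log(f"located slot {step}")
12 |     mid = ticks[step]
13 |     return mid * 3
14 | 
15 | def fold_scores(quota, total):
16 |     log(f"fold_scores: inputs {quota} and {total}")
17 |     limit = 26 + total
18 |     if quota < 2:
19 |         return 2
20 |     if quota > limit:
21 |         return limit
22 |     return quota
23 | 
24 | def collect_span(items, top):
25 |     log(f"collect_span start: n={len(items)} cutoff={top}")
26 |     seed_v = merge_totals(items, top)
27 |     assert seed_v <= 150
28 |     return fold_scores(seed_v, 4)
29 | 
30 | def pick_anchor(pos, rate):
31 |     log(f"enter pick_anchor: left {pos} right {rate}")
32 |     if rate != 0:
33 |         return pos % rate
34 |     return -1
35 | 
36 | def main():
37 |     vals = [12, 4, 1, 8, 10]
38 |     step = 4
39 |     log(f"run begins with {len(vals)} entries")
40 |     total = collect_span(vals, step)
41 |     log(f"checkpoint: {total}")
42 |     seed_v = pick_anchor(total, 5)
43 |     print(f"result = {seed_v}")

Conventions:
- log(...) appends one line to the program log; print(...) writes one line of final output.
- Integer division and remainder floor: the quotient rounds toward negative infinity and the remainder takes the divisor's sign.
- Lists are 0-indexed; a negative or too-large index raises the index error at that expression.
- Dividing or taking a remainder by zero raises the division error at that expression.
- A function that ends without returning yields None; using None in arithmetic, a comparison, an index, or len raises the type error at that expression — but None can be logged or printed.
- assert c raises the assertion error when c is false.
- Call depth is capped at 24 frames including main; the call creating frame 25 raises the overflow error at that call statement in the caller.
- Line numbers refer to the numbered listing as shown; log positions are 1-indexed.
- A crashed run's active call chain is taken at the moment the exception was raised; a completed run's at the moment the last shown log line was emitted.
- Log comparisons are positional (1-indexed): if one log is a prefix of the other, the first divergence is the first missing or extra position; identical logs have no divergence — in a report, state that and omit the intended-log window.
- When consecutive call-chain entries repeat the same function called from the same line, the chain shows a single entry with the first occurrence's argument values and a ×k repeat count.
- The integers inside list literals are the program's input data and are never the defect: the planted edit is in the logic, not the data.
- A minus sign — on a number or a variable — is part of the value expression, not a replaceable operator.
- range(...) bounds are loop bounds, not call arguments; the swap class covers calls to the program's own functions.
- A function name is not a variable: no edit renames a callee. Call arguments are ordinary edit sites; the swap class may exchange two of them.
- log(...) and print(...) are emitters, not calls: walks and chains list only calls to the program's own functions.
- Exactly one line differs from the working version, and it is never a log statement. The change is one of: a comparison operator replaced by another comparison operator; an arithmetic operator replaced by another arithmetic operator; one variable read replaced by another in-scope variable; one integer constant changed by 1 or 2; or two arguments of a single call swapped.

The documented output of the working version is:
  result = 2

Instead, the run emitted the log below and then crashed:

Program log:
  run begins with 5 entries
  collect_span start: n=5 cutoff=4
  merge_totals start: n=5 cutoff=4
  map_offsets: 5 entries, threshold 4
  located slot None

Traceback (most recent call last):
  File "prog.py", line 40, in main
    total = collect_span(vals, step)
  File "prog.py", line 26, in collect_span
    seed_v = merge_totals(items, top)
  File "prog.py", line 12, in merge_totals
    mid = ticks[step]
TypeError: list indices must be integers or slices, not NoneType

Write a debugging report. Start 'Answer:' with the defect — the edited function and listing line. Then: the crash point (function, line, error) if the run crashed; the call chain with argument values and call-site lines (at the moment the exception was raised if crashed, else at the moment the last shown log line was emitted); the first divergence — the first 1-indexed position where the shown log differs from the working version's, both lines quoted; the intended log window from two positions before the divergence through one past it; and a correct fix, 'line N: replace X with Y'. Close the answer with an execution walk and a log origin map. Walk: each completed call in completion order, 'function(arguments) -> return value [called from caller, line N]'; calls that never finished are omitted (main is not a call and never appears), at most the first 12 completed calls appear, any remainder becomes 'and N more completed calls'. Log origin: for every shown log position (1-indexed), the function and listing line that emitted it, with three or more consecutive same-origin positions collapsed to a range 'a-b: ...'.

Answer: the defect is in map_offsets at line 4.
Key observation: The log first diverges at position 5: the faulty run prints 'located slot None' where the working version prints 'match at position 1'.
Crash: merge_totals, line 12, TypeError.
Call chain: main -> collect_span([12, 4, 1, 8, 10], 4) (called at line 40) -> merge_totals([12, 4, 1, 8, 10], 4) (called at line 26).
First divergence: at position 5 the run shows 'located slot None' where the working version logs 'match at position 1'.
Intended log window:
  3: merge_totals start: n=5 cutoff=4
  4: map_offsets: 5 entries, threshold 4
  5: match at position 1
  6: located slot 1
Execution walk:
  map_offsets([12, 4, 1, 8, 10], 4) -> None  [called from merge_totals, line 10]
Log line origins:
  1: from main, line 39
  2: from collect_span, line 25
  3: from merge_totals, line 9
  4: from map_offsets, line 2
  5: from merge_totals, line 11
A correct fix: line 4: replace `marks[base] == base` with `marks[base] == top`.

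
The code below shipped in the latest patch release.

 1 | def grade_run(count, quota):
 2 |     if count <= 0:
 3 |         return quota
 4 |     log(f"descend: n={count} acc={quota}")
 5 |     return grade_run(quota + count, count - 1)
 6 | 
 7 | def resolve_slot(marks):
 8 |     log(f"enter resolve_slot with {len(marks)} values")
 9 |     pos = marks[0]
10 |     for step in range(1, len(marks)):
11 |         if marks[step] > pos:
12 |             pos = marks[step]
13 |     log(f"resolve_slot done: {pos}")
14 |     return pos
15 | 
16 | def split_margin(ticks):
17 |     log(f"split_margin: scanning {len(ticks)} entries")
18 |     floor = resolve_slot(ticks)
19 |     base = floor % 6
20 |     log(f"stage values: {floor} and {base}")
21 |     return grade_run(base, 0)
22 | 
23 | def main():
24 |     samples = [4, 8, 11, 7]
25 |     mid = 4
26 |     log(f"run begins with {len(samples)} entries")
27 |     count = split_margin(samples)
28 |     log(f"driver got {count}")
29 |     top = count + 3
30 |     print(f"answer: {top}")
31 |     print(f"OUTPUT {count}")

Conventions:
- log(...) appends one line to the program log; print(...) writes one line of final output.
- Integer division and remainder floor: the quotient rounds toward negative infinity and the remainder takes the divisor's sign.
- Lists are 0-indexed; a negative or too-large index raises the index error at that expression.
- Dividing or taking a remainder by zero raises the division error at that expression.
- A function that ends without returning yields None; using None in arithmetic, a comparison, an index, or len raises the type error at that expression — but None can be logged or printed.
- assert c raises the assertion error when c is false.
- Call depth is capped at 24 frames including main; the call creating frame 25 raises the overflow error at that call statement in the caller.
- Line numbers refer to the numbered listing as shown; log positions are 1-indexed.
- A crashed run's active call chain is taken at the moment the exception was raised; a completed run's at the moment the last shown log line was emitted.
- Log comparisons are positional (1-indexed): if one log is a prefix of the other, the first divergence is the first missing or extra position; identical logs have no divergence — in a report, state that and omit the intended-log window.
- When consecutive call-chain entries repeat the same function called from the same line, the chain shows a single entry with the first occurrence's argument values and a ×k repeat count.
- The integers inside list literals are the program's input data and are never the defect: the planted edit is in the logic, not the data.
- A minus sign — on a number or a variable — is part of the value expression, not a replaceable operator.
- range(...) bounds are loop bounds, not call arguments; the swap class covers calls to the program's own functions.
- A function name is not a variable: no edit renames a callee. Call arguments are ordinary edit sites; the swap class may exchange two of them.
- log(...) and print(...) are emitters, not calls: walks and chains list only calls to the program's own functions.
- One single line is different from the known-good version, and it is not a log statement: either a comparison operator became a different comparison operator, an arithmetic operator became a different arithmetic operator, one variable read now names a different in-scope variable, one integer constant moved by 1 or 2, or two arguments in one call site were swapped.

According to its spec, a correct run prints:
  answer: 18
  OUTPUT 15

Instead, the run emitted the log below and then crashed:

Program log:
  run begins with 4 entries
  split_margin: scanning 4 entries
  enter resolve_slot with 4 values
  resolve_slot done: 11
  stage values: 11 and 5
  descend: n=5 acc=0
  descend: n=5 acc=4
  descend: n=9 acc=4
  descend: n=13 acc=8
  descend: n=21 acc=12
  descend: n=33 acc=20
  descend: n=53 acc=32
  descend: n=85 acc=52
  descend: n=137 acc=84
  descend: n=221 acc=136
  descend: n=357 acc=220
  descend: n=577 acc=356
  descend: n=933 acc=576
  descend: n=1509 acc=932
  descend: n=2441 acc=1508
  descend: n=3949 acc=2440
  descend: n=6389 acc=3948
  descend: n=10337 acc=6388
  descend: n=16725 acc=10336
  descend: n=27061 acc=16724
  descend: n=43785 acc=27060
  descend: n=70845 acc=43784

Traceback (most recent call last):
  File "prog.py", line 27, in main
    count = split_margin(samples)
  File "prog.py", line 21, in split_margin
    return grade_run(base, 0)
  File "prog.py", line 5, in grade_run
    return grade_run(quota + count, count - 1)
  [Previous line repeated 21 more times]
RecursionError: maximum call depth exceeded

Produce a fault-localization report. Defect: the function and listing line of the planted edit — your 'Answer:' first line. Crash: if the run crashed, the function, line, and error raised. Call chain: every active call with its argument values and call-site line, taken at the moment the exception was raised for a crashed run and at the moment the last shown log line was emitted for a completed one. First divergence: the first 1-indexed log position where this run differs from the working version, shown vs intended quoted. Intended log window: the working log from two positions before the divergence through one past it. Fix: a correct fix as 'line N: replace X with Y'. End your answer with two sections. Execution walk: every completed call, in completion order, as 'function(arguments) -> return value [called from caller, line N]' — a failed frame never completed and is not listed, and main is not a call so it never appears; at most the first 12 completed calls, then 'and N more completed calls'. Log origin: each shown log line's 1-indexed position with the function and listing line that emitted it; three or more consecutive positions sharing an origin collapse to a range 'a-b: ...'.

Answer: the defect is in grade_run at line 5.
Key fact: The earliest visible damage is log position 7 — 'descend: n=5 acc=4' rather than the intended 'descend: n=4 acc=5'.
Crash: grade_run, line 5, RecursionError.
Call chain: main -> split_margin([4, 8, 11, 7]) (called at line 27) -> grade_run(5, 0) (called at line 21) -> grade_run(5, 4) (called at line 5) ×21.
First divergence: position 7 — the shown line 'descend: n=5 acc=4' should read 'descend: n=4 acc=5'.
Intended log window:
  5: stage values: 11 and 5
  6: descend: n=5 acc=0
  7: descend: n=4 acc=5
  8: descend: n=3 acc=9
Execution walk:
  resolve_slot([4, 8, 11, 7]) -> 11  [called from split_margin, line 18]
Origin of each log line:
  1: emitted by main (line 26)
  2: emitted by split_margin (line 17)
  3: emitted by resolve_slot (line 8)
  4: emitted by resolve_slot (line 13)
  5: emitted by split_margin (line 20)
  6-27: emitted by grade_run (line 4)
A correct fix: line 5: replace `grade_run(quota + count, count - 1)` with `grade_run(count - 1, quota + count)`.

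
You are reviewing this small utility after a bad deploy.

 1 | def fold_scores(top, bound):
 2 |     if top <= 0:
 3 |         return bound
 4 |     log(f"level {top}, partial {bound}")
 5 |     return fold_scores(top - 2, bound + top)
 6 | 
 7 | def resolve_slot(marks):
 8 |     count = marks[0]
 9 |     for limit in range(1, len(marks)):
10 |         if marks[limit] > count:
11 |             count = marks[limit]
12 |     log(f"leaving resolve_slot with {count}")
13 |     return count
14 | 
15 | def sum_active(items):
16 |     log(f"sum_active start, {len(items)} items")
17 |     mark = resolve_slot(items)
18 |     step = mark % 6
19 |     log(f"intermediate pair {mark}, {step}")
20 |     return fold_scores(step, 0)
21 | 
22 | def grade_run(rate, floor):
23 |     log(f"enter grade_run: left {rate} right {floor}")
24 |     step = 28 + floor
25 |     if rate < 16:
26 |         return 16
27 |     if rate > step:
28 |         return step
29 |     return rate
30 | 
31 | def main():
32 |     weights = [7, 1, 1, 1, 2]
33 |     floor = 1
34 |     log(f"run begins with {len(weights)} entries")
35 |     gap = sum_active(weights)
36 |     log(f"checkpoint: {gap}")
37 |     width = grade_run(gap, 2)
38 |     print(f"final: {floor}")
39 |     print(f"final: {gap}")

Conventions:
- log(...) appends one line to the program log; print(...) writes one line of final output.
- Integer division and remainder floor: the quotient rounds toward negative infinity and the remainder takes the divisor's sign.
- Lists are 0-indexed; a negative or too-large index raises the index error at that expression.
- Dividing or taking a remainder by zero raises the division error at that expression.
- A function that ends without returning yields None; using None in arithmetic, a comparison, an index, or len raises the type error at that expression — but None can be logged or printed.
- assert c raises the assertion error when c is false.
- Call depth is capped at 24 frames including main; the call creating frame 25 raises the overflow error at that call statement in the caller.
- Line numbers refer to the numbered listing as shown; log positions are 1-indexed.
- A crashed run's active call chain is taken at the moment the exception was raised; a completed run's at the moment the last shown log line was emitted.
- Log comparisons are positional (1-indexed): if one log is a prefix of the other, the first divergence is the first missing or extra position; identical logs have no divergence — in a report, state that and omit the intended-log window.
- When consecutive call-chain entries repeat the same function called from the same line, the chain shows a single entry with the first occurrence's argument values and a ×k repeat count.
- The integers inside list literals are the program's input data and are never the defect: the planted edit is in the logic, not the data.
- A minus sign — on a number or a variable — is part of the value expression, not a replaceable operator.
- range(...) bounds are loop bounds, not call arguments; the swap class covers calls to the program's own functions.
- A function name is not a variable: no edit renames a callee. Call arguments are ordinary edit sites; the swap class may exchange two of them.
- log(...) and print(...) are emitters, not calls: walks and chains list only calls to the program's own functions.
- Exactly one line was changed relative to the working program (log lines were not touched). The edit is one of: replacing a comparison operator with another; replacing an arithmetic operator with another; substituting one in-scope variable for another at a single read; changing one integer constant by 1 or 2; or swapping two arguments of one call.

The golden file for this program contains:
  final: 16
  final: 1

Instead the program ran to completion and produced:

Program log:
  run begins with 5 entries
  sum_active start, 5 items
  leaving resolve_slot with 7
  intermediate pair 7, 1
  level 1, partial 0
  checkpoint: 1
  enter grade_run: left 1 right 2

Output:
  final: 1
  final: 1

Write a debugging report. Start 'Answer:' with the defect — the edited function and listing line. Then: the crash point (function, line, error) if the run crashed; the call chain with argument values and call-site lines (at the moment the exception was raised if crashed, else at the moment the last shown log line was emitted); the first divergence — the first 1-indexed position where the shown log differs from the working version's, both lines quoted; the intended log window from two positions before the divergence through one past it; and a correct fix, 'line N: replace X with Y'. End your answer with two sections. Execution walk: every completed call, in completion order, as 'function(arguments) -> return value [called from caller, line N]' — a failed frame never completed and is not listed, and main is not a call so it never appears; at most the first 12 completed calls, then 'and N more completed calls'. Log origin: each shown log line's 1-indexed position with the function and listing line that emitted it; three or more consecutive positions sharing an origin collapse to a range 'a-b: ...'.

Answer: the defect is in main at line 38.
Key observation: The two runs log identically and part ways only at the printed values.
Call chain: main -> grade_run(1, 2) (called at line 37).
First divergence: none; the two logs match at every position.
Execution walk:
  resolve_slot([7, 1, 1, 1, 2]) -> 7  [called from sum_active, line 17]
  fold_scores(-1, 1) -> 1  [called from fold_scores, line 5]
  fold_scores(1, 0) -> 1  [called from sum_active, line 20]
  sum_active([7, 1, 1, 1, 2]) -> 1  [called from main, line 35]
  grade_run(1, 2) -> 16  [called from main, line 37]
Log origins:
  1: emitted by main (line 34)
  2: emitted by sum_active (line 16)
  3: emitted by resolve_slot (line 12)
  4: emitted by sum_active (line 19)
  5: emitted by fold_scores (line 4)
  6: emitted by main (line 36)
  7: emitted by grade_run (line 23)
A correct fix: line 38: replace `floor` with `width`.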